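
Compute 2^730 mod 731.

4

2^1 ≡ 2 (mod 731)
2^2 ≡ 2^2 = 4 ≡ 4 (mod 731)
2^4 ≡ 4^2 = 16 ≡ 16 (mod 731)
2^8 ≡ 16^2 = 256 ≡ 256 (mod 731)
2^16 ≡ 256^2 = 65536 ≡ 477 (mod 731)
2^32 ≡ 477^2 = 227529 ≡ 188 (mod 731)
2^64 ≡ 188^2 = 35344 ≡ 256 (mod 731)
2^128 ≡ 256^2 = 65536 ≡ 477 (mod 731)
2^256 ≡ 477^2 = 227529 ≡ 188 (mod 731)
2^512 ≡ 188^2 = 35344 ≡ 256 (mod 731)
730 = 512 + 128 + 64 + 16 + 8 + 2 in binary powers of 2.
So 2^730 ≡ 256 · 477 · 256 · 477 · 256 · 4 ≡ 4 (mod 731).
Since 4 ≠ 1, base 2 is a Fermat witness: 731 is composite.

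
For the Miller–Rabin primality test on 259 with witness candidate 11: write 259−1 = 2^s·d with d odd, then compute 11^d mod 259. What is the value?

36

259 − 1 = 258 = 2^1 · 129, so d = 129.
11^1 ≡ 11 (mod 259)
11^2 ≡ 11^2 = 121 ≡ 121 (mod 259)
11^4 ≡ 121^2 = 14641 ≡ 137 (mod 259)
11^8 ≡ 137^2 = 18769 ≡ 121 (mod 259)
11^16 ≡ 121^2 = 14641 ≡ 137 (mod 259)
11^32 ≡ 137^2 = 18769 ≡ 121 (mod 259)
11^64 ≡ 121^2 = 14641 ≡ 137 (mod 259)
11^128 ≡ 137^2 = 18769 ≡ 121 (mod 259)
129 = 128 + 1 in binary powers of 2.
So 11^129 ≡ 121 · 11 ≡ 36 (mod 259).
Squaring chain: 36; never reaches −1, so base 11 is a Miller–Rabin witness that 259 is composite.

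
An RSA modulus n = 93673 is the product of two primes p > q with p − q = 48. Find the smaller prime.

283

Since p = q + 48, we have 93673 = q(q + 48), so q² + 48q − 93673 = 0.
Discriminant: 48² + 4·93673 = 2304 + 374692 = 376996; √376996 = 614.
q = (−48 + 614)/2 = 283, and p = q + 48 = 331.
Check: 283 · 331 = 93673.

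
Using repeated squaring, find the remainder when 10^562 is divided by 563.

1

10^1 ≡ 10 (mod 563)
10^2 ≡ 10^2 = 100 ≡ 100 (mod 563)
10^4 ≡ 100^2 = 10000 ≡ 429 (mod 563)
10^8 ≡ 429^2 = 184041 ≡ 503 (mod 563)
10^16 ≡ 503^2 = 253009 ≡ 222 (mod 563)
10^32 ≡ 222^2 = 49284 ≡ 303 (mod 563)
10^64 ≡ 303^2 = 91809 ≡ 40 (mod 563)
10^128 ≡ 40^2 = 1600 ≡ 474 (mod 563)
10^256 ≡ 474^2 = 224676 ≡ 39 (mod 563)
10^512 ≡ 39^2 = 1521 ≡ 395 (mod 563)
562 = 512 + 32 + 16 + 2 in binary powers of 2.
So 10^562 ≡ 395 · 303 · 222 · 100 ≡ 1 (mod 563).
Since the result is 1, base 10 gives no evidence that 563 is composite.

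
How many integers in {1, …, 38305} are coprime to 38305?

Factor: 38305 = 5 · 47 · 163.
φ(38305) = (5−1) · (47−1) · (163−1) = 4 · 46 · 162 = 29808.

29808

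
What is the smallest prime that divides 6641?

29

6641 is odd.
Digit sum 17, not divisible by 3.
Ends in 1: not divisible by 5.
7: 6641 = 7·948 + 5
11: 6641 = 11·603 + 8
13: 6641 = 13·510 + 11
17: 6641 = 17·390 + 11
19: 6641 = 19·349 + 10
23: 6641 = 23·288 + 17
29: 6641 = 29·229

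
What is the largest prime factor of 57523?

57523 = 23 · 2501
2501 = 41 · 61
61 is prime.
So 57523 = 23 · 41 · 61; the largest prime factor is 61.

61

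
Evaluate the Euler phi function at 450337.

427680

Factor: 450337 = 31 · 73 · 199.
φ(450337) = (31−1) · (73−1) · (199−1) = 30 · 72 · 198 = 427680.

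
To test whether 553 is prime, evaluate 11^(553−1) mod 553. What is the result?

302

11^1 ≡ 11 (mod 553)
11^2 ≡ 11^2 = 121 ≡ 121 (mod 553)
11^4 ≡ 121^2 = 14641 ≡ 263 (mod 553)
11^8 ≡ 263^2 = 69169 ≡ 44 (mod 553)
11^16 ≡ 44^2 = 1936 ≡ 277 (mod 553)
11^32 ≡ 277^2 = 76729 ≡ 415 (mod 553)
11^64 ≡ 415^2 = 172225 ≡ 242 (mod 553)
11^128 ≡ 242^2 = 58564 ≡ 499 (mod 553)
11^256 ≡ 499^2 = 249001 ≡ 151 (mod 553)
11^512 ≡ 151^2 = 22801 ≡ 128 (mod 553)
552 = 512 + 32 + 8 in binary powers of 2.
So 11^552 ≡ 128 · 415 · 44 ≡ 302 (mod 553).
Since 302 ≠ 1, base 11 is a Fermat witness: 553 is composite.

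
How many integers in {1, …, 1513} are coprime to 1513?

Factor: 1513 = 17 · 89.
φ(1513) = (17−1) · (89−1) = 16 · 88 = 1408.

1408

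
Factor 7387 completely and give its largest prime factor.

7387 = 83 · 89
89 is prime.
So 7387 = 83 · 89; the largest prime factor is 89.

89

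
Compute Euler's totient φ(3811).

3672

Factor: 3811 = 37 · 103.
φ(3811) = (37−1) · (103−1) = 36 · 102 = 3672.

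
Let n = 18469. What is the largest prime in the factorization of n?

18469 = 11 · 1679
1679 = 23 · 73
73 is prime.
So 18469 = 11 · 23 · 73; the largest prime factor is 73.

73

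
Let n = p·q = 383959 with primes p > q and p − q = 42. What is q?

Since p = q + 42, we have 383959 = q(q + 42), so q² + 42q − 383959 = 0.
Discriminant: 42² + 4·383959 = 1764 + 1535836 = 1537600; √1537600 = 1240.
q = (−42 + 1240)/2 = 599, and p = q + 42 = 641.
Check: 599 · 641 = 383959.

599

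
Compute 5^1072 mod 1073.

5^1 ≡ 5 (mod 1073)
5^2 ≡ 5^2 = 25 ≡ 25 (mod 1073)
5^4 ≡ 25^2 = 625 ≡ 625 (mod 1073)
5^8 ≡ 625^2 = 390625 ≡ 53 (mod 1073)
5^16 ≡ 53^2 = 2809 ≡ 663 (mod 1073)
5^32 ≡ 663^2 = 439569 ≡ 712 (mod 1073)
5^64 ≡ 712^2 = 506944 ≡ 488 (mod 1073)
5^128 ≡ 488^2 = 238144 ≡ 1011 (mod 1073)
5^256 ≡ 1011^2 = 1022121 ≡ 625 (mod 1073)
5^512 ≡ 625^2 = 390625 ≡ 53 (mod 1073)
5^1024 ≡ 53^2 = 2809 ≡ 663 (mod 1073)
1072 = 1024 + 32 + 16 in binary powers of 2.
So 5^1072 ≡ 663 · 712 · 663 ≡ 488 (mod 1073).
Since 488 ≠ 1, base 5 is a Fermat witness: 1073 is composite.

488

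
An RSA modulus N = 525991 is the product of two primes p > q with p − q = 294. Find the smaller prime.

Since p = q + 294, we have 525991 = q(q + 294), so q² + 294q − 525991 = 0.
Discriminant: 294² + 4·525991 = 86436 + 2103964 = 2190400; √2190400 = 1480.
q = (−294 + 1480)/2 = 593, and p = q + 294 = 887.
Check: 593 · 887 = 525991.

593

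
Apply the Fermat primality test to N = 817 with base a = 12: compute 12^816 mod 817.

12^1 ≡ 12 (mod 817)
12^2 ≡ 12^2 = 144 ≡ 144 (mod 817)
12^4 ≡ 144^2 = 20736 ≡ 311 (mod 817)
12^8 ≡ 311^2 = 96721 ≡ 315 (mod 817)
12^16 ≡ 315^2 = 99225 ≡ 368 (mod 817)
12^32 ≡ 368^2 = 135424 ≡ 619 (mod 817)
12^64 ≡ 619^2 = 383161 ≡ 805 (mod 817)
12^128 ≡ 805^2 = 648025 ≡ 144 (mod 817)
12^256 ≡ 144^2 = 20736 ≡ 311 (mod 817)
12^512 ≡ 311^2 = 96721 ≡ 315 (mod 817)
816 = 512 + 256 + 32 + 16 in binary powers of 2.
So 12^816 ≡ 315 · 311 · 619 · 368 ≡ 704 (mod 817).
Since 704 ≠ 1, base 12 is a Fermat witness: 817 is composite.

704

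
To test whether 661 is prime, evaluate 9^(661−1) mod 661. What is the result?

9^1 ≡ 9 (mod 661)
9^2 ≡ 9^2 = 81 ≡ 81 (mod 661)
9^4 ≡ 81^2 = 6561 ≡ 612 (mod 661)
9^8 ≡ 612^2 = 374544 ≡ 418 (mod 661)
9^16 ≡ 418^2 = 174724 ≡ 220 (mod 661)
9^32 ≡ 220^2 = 48400 ≡ 147 (mod 661)
9^64 ≡ 147^2 = 21609 ≡ 457 (mod 661)
9^128 ≡ 457^2 = 208849 ≡ 634 (mod 661)
9^256 ≡ 634^2 = 401956 ≡ 68 (mod 661)
9^512 ≡ 68^2 = 4624 ≡ 658 (mod 661)
660 = 512 + 128 + 16 + 4 in binary powers of 2.
So 9^660 ≡ 658 · 634 · 220 · 612 ≡ 1 (mod 661).
Since the result is 1, base 9 gives no evidence that 661 is composite.

1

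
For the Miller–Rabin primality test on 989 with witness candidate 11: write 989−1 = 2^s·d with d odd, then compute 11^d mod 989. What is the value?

465

989 − 1 = 988 = 2^2 · 247, so d = 247.
11^1 ≡ 11 (mod 989)
11^2 ≡ 11^2 = 121 ≡ 121 (mod 989)
11^4 ≡ 121^2 = 14641 ≡ 795 (mod 989)
11^8 ≡ 795^2 = 632025 ≡ 54 (mod 989)
11^16 ≡ 54^2 = 2916 ≡ 938 (mod 989)
11^32 ≡ 938^2 = 879844 ≡ 623 (mod 989)
11^64 ≡ 623^2 = 388129 ≡ 441 (mod 989)
11^128 ≡ 441^2 = 194481 ≡ 637 (mod 989)
247 = 128 + 64 + 32 + 16 + 4 + 2 + 1 in binary powers of 2.
So 11^247 ≡ 637 · 441 · 623 · 938 · 795 · 121 · 11 ≡ 465 (mod 989).
Squaring chain: 465 → 623; never reaches −1, so base 11 is a Miller–Rabin witness that 989 is composite.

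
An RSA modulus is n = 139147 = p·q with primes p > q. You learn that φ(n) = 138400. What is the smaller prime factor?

347

φ(n) = (p−1)(q−1) = n − (p+q) + 1, so p + q = 139147 − 138400 + 1 = 748.
p and q are the roots of t² − 748t + 139147 = 0.
Discriminant: 748² − 4·139147 = 559504 − 556588 = 2916; √2916 = 54.
q = (748 − 54)/2 = 347, p = (748 + 54)/2 = 401.
Check: 347 · 401 = 139147.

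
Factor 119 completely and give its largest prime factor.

17

119 = 7 · 17
17 is prime.
So 119 = 7 · 17; the largest prime factor is 17.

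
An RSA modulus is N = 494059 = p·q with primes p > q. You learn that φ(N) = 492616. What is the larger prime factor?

φ(n) = (p−1)(q−1) = n − (p+q) + 1, so p + q = 494059 − 492616 + 1 = 1444.
p and q are the roots of t² − 1444t + 494059 = 0.
Discriminant: 1444² − 4·494059 = 2085136 − 1976236 = 108900; √108900 = 330.
q = (1444 − 330)/2 = 557, p = (1444 + 330)/2 = 887.
Check: 557 · 887 = 494059.

887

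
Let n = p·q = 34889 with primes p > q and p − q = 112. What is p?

Since p = q + 112, we have 34889 = q(q + 112), so q² + 112q − 34889 = 0.
Discriminant: 112² + 4·34889 = 12544 + 139556 = 152100; √152100 = 390.
q = (−112 + 390)/2 = 139, and p = q + 112 = 251.
Check: 139 · 251 = 34889.

251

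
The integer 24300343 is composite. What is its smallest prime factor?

24300343 is odd.
Digit sum 19, not divisible by 3.
Ends in 3: not divisible by 5.
7: 24300343 = 7·3471477 + 4
11: 24300343 = 11·2209122 + 1
13: 24300343 = 13·1869257 + 2
17: 24300343 = 17·1429431 + 16
19: 24300343 = 19·1278965 + 8
23: 24300343 = 23·1056536 + 15
29: 24300343 = 29·837942 + 25
31: 24300343 = 31·783882 + 1
37: 24300343 = 37·656766 + 1
41: 24300343 = 41·592691 + 12
43: 24300343 = 43·565124 + 11
47: 24300343 = 47·517028 + 27
53: 24300343 = 53·458497 + 2
59: 24300343 = 59·411870 + 13
61: 24300343 = 61·398366 + 17
67: 24300343 = 67·362691 + 46
71: 24300343 = 71·342258 + 25
73: 24300343 = 73·332881 + 30
79: 24300343 = 79·307599 + 22
83: 24300343 = 83·292775 + 18
89: 24300343 = 89·273037 + 50
97: 24300343 = 97·250519

97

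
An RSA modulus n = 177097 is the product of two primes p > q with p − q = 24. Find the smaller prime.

Since p = q + 24, we have 177097 = q(q + 24), so q² + 24q − 177097 = 0.
Discriminant: 24² + 4·177097 = 576 + 708388 = 708964; √708964 = 842.
q = (−24 + 842)/2 = 409, and p = q + 24 = 433.
Check: 409 · 433 = 177097.

409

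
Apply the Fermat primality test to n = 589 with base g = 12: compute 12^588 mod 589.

39

12^1 ≡ 12 (mod 589)
12^2 ≡ 12^2 = 144 ≡ 144 (mod 589)
12^4 ≡ 144^2 = 20736 ≡ 121 (mod 589)
12^8 ≡ 121^2 = 14641 ≡ 505 (mod 589)
12^16 ≡ 505^2 = 255025 ≡ 577 (mod 589)
12^32 ≡ 577^2 = 332929 ≡ 144 (mod 589)
12^64 ≡ 144^2 = 20736 ≡ 121 (mod 589)
12^128 ≡ 121^2 = 14641 ≡ 505 (mod 589)
12^256 ≡ 505^2 = 255025 ≡ 577 (mod 589)
12^512 ≡ 577^2 = 332929 ≡ 144 (mod 589)
588 = 512 + 64 + 8 + 4 in binary powers of 2.
So 12^588 ≡ 144 · 121 · 505 · 121 ≡ 39 (mod 589).
Since 39 ≠ 1, base 12 is a Fermat witness: 589 is composite.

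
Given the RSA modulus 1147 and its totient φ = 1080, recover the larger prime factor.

φ(n) = (p−1)(q−1) = n − (p+q) + 1, so p + q = 1147 − 1080 + 1 = 68.
p and q are the roots of t² − 68t + 1147 = 0.
Discriminant: 68² − 4·1147 = 4624 − 4588 = 36; √36 = 6.
q = (68 − 6)/2 = 31, p = (68 + 6)/2 = 37.
Check: 31 · 37 = 1147.

37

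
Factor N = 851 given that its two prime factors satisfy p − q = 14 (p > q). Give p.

Since p = q + 14, we have 851 = q(q + 14), so q² + 14q − 851 = 0.
Discriminant: 14² + 4·851 = 196 + 3404 = 3600; √3600 = 60.
q = (−14 + 60)/2 = 23, and p = q + 14 = 37.
Check: 23 · 37 = 851.

37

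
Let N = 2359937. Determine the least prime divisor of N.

31

2359937 is odd.
Digit sum 38, not divisible by 3.
Ends in 7: not divisible by 5.
7: 2359937 = 7·337133 + 6
11: 2359937 = 11·214539 + 8
13: 2359937 = 13·181533 + 8
17: 2359937 = 17·138819 + 14
19: 2359937 = 19·124207 + 4
23: 2359937 = 23·102605 + 22
29: 2359937 = 29·81377 + 4
31: 2359937 = 31·76127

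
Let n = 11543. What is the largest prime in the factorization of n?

11543 = 7 · 1649
1649 = 17 · 97
97 is prime.
So 11543 = 7 · 17 · 97; the largest prime factor is 97.

97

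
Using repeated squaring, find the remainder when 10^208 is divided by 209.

199

10^1 ≡ 10 (mod 209)
10^2 ≡ 10^2 = 100 ≡ 100 (mod 209)
10^4 ≡ 100^2 = 10000 ≡ 177 (mod 209)
10^8 ≡ 177^2 = 31329 ≡ 188 (mod 209)
10^16 ≡ 188^2 = 35344 ≡ 23 (mod 209)
10^32 ≡ 23^2 = 529 ≡ 111 (mod 209)
10^64 ≡ 111^2 = 12321 ≡ 199 (mod 209)
10^128 ≡ 199^2 = 39601 ≡ 100 (mod 209)
208 = 128 + 64 + 16 in binary powers of 2.
So 10^208 ≡ 100 · 199 · 23 ≡ 199 (mod 209).
Since 199 ≠ 1, base 10 is a Fermat witness: 209 is composite.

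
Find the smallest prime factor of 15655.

5

15655 is odd.
Digit sum 22, not divisible by 3.
Ends in 5: divisible by 5.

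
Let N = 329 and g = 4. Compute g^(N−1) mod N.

242

4^1 ≡ 4 (mod 329)
4^2 ≡ 4^2 = 16 ≡ 16 (mod 329)
4^4 ≡ 16^2 = 256 ≡ 256 (mod 329)
4^8 ≡ 256^2 = 65536 ≡ 65 (mod 329)
4^16 ≡ 65^2 = 4225 ≡ 277 (mod 329)
4^32 ≡ 277^2 = 76729 ≡ 72 (mod 329)
4^64 ≡ 72^2 = 5184 ≡ 249 (mod 329)
4^128 ≡ 249^2 = 62001 ≡ 149 (mod 329)
4^256 ≡ 149^2 = 22201 ≡ 158 (mod 329)
328 = 256 + 64 + 8 in binary powers of 2.
So 4^328 ≡ 158 · 249 · 65 ≡ 242 (mod 329).
Since 242 ≠ 1, base 4 is a Fermat witness: 329 is composite.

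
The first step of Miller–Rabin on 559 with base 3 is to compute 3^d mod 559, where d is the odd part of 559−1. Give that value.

131

559 − 1 = 558 = 2^1 · 279, so d = 279.
3^1 ≡ 3 (mod 559)
3^2 ≡ 3^2 = 9 ≡ 9 (mod 559)
3^4 ≡ 9^2 = 81 ≡ 81 (mod 559)
3^8 ≡ 81^2 = 6561 ≡ 412 (mod 559)
3^16 ≡ 412^2 = 169744 ≡ 367 (mod 559)
3^32 ≡ 367^2 = 134689 ≡ 529 (mod 559)
3^64 ≡ 529^2 = 279841 ≡ 341 (mod 559)
3^128 ≡ 341^2 = 116281 ≡ 9 (mod 559)
3^256 ≡ 9^2 = 81 ≡ 81 (mod 559)
279 = 256 + 16 + 4 + 2 + 1 in binary powers of 2.
So 3^279 ≡ 81 · 367 · 81 · 9 · 3 ≡ 131 (mod 559).
Squaring chain: 131; never reaches −1, so base 3 is a Miller–Rabin witness that 559 is composite.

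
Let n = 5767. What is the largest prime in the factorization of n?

79

5767 = 73 · 79
79 is prime.
So 5767 = 73 · 79; the largest prime factor is 79.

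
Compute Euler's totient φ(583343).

561600

Factor: 583343 = 61 · 73 · 131.
φ(583343) = (61−1) · (73−1) · (131−1) = 60 · 72 · 130 = 561600.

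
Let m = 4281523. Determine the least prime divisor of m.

4281523 is odd.
Digit sum 25, not divisible by 3.
Ends in 3: not divisible by 5.
7: 4281523 = 7·611646 + 1
11: 4281523 = 11·389229 + 4
13: 4281523 = 13·329347 + 12
17: 4281523 = 17·251854 + 5
19: 4281523 = 19·225343 + 6
23: 4281523 = 23·186153 + 4
29: 4281523 = 29·147638 + 21
31: 4281523 = 31·138113 + 20
37: 4281523 = 37·115716 + 31
41: 4281523 = 41·104427 + 16
43: 4281523 = 43·99570 + 13
47: 4281523 = 47·91096 + 11
53: 4281523 = 53·80783 + 24
59: 4281523 = 59·72568 + 11
61: 4281523 = 61·70188 + 55
67: 4281523 = 67·63903 + 22
71: 4281523 = 71·60303 + 10
73: 4281523 = 73·58651

73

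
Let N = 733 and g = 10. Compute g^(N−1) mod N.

10^1 ≡ 10 (mod 733)
10^2 ≡ 10^2 = 100 ≡ 100 (mod 733)
10^4 ≡ 100^2 = 10000 ≡ 471 (mod 733)
10^8 ≡ 471^2 = 221841 ≡ 475 (mod 733)
10^16 ≡ 475^2 = 225625 ≡ 594 (mod 733)
10^32 ≡ 594^2 = 352836 ≡ 263 (mod 733)
10^64 ≡ 263^2 = 69169 ≡ 267 (mod 733)
10^128 ≡ 267^2 = 71289 ≡ 188 (mod 733)
10^256 ≡ 188^2 = 35344 ≡ 160 (mod 733)
10^512 ≡ 160^2 = 25600 ≡ 678 (mod 733)
732 = 512 + 128 + 64 + 16 + 8 + 4 in binary powers of 2.
So 10^732 ≡ 678 · 188 · 267 · 594 · 475 · 471 ≡ 1 (mod 733).
Since the result is 1, base 10 gives no evidence that 733 is composite.

1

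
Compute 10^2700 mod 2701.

2554

10^1 ≡ 10 (mod 2701)
10^2 ≡ 10^2 = 100 ≡ 100 (mod 2701)
10^4 ≡ 100^2 = 10000 ≡ 1897 (mod 2701)
10^8 ≡ 1897^2 = 3598609 ≡ 877 (mod 2701)
10^16 ≡ 877^2 = 769129 ≡ 2045 (mod 2701)
10^32 ≡ 2045^2 = 4182025 ≡ 877 (mod 2701)
10^64 ≡ 877^2 = 769129 ≡ 2045 (mod 2701)
10^128 ≡ 2045^2 = 4182025 ≡ 877 (mod 2701)
10^256 ≡ 877^2 = 769129 ≡ 2045 (mod 2701)
10^512 ≡ 2045^2 = 4182025 ≡ 877 (mod 2701)
10^1024 ≡ 877^2 = 769129 ≡ 2045 (mod 2701)
10^2048 ≡ 2045^2 = 4182025 ≡ 877 (mod 2701)
2700 = 2048 + 512 + 128 + 8 + 4 in binary powers of 2.
So 10^2700 ≡ 877 · 877 · 877 · 877 · 1897 ≡ 2554 (mod 2701).
Since 2554 ≠ 1, base 10 is a Fermat witness: 2701 is composite.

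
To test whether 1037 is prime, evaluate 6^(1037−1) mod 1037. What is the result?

727

6^1 ≡ 6 (mod 1037)
6^2 ≡ 6^2 = 36 ≡ 36 (mod 1037)
6^4 ≡ 36^2 = 1296 ≡ 259 (mod 1037)
6^8 ≡ 259^2 = 67081 ≡ 713 (mod 1037)
6^16 ≡ 713^2 = 508369 ≡ 239 (mod 1037)
6^32 ≡ 239^2 = 57121 ≡ 86 (mod 1037)
6^64 ≡ 86^2 = 7396 ≡ 137 (mod 1037)
6^128 ≡ 137^2 = 18769 ≡ 103 (mod 1037)
6^256 ≡ 103^2 = 10609 ≡ 239 (mod 1037)
6^512 ≡ 239^2 = 57121 ≡ 86 (mod 1037)
6^1024 ≡ 86^2 = 7396 ≡ 137 (mod 1037)
1036 = 1024 + 8 + 4 in binary powers of 2.
So 6^1036 ≡ 137 · 713 · 259 ≡ 727 (mod 1037).
Since 727 ≠ 1, base 6 is a Fermat witness: 1037 is composite.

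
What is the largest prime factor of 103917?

103917 = 3 · 34639
34639 = 11 · 3149
3149 = 47 · 67
67 is prime.
So 103917 = 3 · 11 · 47 · 67; the largest prime factor is 67.

67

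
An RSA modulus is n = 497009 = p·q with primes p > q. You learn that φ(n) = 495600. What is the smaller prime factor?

φ(n) = (p−1)(q−1) = n − (p+q) + 1, so p + q = 497009 − 495600 + 1 = 1410.
p and q are the roots of t² − 1410t + 497009 = 0.
Discriminant: 1410² − 4·497009 = 1988100 − 1988036 = 64; √64 = 8.
q = (1410 − 8)/2 = 701, p = (1410 + 8)/2 = 709.
Check: 701 · 709 = 497009.

701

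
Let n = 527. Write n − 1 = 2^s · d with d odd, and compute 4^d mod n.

64

527 − 1 = 526 = 2^1 · 263, so d = 263.
4^1 ≡ 4 (mod 527)
4^2 ≡ 4^2 = 16 ≡ 16 (mod 527)
4^4 ≡ 16^2 = 256 ≡ 256 (mod 527)
4^8 ≡ 256^2 = 65536 ≡ 188 (mod 527)
4^16 ≡ 188^2 = 35344 ≡ 35 (mod 527)
4^32 ≡ 35^2 = 1225 ≡ 171 (mod 527)
4^64 ≡ 171^2 = 29241 ≡ 256 (mod 527)
4^128 ≡ 256^2 = 65536 ≡ 188 (mod 527)
4^256 ≡ 188^2 = 35344 ≡ 35 (mod 527)
263 = 256 + 4 + 2 + 1 in binary powers of 2.
So 4^263 ≡ 35 · 256 · 16 · 4 ≡ 64 (mod 527).
Squaring chain: 64; never reaches −1, so base 4 is a Miller–Rabin witness that 527 is composite.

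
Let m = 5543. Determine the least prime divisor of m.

5543 is odd.
Digit sum 17, not divisible by 3.
Ends in 3: not divisible by 5.
7: 5543 = 7·791 + 6
11: 5543 = 11·503 + 10
13: 5543 = 13·426 + 5
17: 5543 = 17·326 + 1
19: 5543 = 19·291 + 14
23: 5543 = 23·241

23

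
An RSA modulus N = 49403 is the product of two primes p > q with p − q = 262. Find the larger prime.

Since p = q + 262, we have 49403 = q(q + 262), so q² + 262q − 49403 = 0.
Discriminant: 262² + 4·49403 = 68644 + 197612 = 266256; √266256 = 516.
q = (−262 + 516)/2 = 127, and p = q + 262 = 389.
Check: 127 · 389 = 49403.

389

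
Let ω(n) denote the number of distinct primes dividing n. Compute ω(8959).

8959 = 17^2 · 31
8959 = 17^2 · 31, which has 2 distinct prime factors.

2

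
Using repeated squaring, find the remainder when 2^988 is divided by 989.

213

2^1 ≡ 2 (mod 989)
2^2 ≡ 2^2 = 4 ≡ 4 (mod 989)
2^4 ≡ 4^2 = 16 ≡ 16 (mod 989)
2^8 ≡ 16^2 = 256 ≡ 256 (mod 989)
2^16 ≡ 256^2 = 65536 ≡ 262 (mod 989)
2^32 ≡ 262^2 = 68644 ≡ 403 (mod 989)
2^64 ≡ 403^2 = 162409 ≡ 213 (mod 989)
2^128 ≡ 213^2 = 45369 ≡ 864 (mod 989)
2^256 ≡ 864^2 = 746496 ≡ 790 (mod 989)
2^512 ≡ 790^2 = 624100 ≡ 41 (mod 989)
988 = 512 + 256 + 128 + 64 + 16 + 8 + 4 in binary powers of 2.
So 2^988 ≡ 41 · 790 · 864 · 213 · 262 · 256 · 16 ≡ 213 (mod 989).
Since 213 ≠ 1, base 2 is a Fermat witness: 989 is composite.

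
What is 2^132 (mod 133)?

64

2^1 ≡ 2 (mod 133)
2^2 ≡ 2^2 = 4 ≡ 4 (mod 133)
2^4 ≡ 4^2 = 16 ≡ 16 (mod 133)
2^8 ≡ 16^2 = 256 ≡ 123 (mod 133)
2^16 ≡ 123^2 = 15129 ≡ 100 (mod 133)
2^32 ≡ 100^2 = 10000 ≡ 25 (mod 133)
2^64 ≡ 25^2 = 625 ≡ 93 (mod 133)
2^128 ≡ 93^2 = 8649 ≡ 4 (mod 133)
132 = 128 + 4 in binary powers of 2.
So 2^132 ≡ 4 · 16 ≡ 64 (mod 133).
Since 64 ≠ 1, base 2 is a Fermat witness: 133 is composite.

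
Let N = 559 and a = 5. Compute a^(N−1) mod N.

5^1 ≡ 5 (mod 559)
5^2 ≡ 5^2 = 25 ≡ 25 (mod 559)
5^4 ≡ 25^2 = 625 ≡ 66 (mod 559)
5^8 ≡ 66^2 = 4356 ≡ 443 (mod 559)
5^16 ≡ 443^2 = 196249 ≡ 40 (mod 559)
5^32 ≡ 40^2 = 1600 ≡ 482 (mod 559)
5^64 ≡ 482^2 = 232324 ≡ 339 (mod 559)
5^128 ≡ 339^2 = 114921 ≡ 326 (mod 559)
5^256 ≡ 326^2 = 106276 ≡ 66 (mod 559)
5^512 ≡ 66^2 = 4356 ≡ 443 (mod 559)
558 = 512 + 32 + 8 + 4 + 2 in binary powers of 2.
So 5^558 ≡ 443 · 482 · 443 · 66 · 25 ≡ 428 (mod 559).
Since 428 ≠ 1, base 5 is a Fermat witness: 559 is composite.

428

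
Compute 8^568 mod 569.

8^1 ≡ 8 (mod 569)
8^2 ≡ 8^2 = 64 ≡ 64 (mod 569)
8^4 ≡ 64^2 = 4096 ≡ 113 (mod 569)
8^8 ≡ 113^2 = 12769 ≡ 251 (mod 569)
8^16 ≡ 251^2 = 63001 ≡ 411 (mod 569)
8^32 ≡ 411^2 = 168921 ≡ 497 (mod 569)
8^64 ≡ 497^2 = 247009 ≡ 63 (mod 569)
8^128 ≡ 63^2 = 3969 ≡ 555 (mod 569)
8^256 ≡ 555^2 = 308025 ≡ 196 (mod 569)
8^512 ≡ 196^2 = 38416 ≡ 293 (mod 569)
568 = 512 + 32 + 16 + 8 in binary powers of 2.
So 8^568 ≡ 293 · 497 · 411 · 251 ≡ 1 (mod 569).
Since the result is 1, base 8 gives no evidence that 569 is composite.

1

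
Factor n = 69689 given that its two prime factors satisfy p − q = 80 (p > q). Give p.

307

Since p = q + 80, we have 69689 = q(q + 80), so q² + 80q − 69689 = 0.
Discriminant: 80² + 4·69689 = 6400 + 278756 = 285156; √285156 = 534.
q = (−80 + 534)/2 = 227, and p = q + 80 = 307.
Check: 227 · 307 = 69689.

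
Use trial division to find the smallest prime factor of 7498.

7498 is even: 2 divides it.

2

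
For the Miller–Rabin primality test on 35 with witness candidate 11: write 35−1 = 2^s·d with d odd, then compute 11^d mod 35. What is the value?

16

35 − 1 = 34 = 2^1 · 17, so d = 17.
11^1 ≡ 11 (mod 35)
11^2 ≡ 11^2 = 121 ≡ 16 (mod 35)
11^4 ≡ 16^2 = 256 ≡ 11 (mod 35)
11^8 ≡ 11^2 = 121 ≡ 16 (mod 35)
11^16 ≡ 16^2 = 256 ≡ 11 (mod 35)
17 = 16 + 1 in binary powers of 2.
So 11^17 ≡ 11 · 11 ≡ 16 (mod 35).
Squaring chain: 16; never reaches −1, so base 11 is a Miller–Rabin witness that 35 is composite.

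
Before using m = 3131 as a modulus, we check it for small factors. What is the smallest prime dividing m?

3131 is odd.
Digit sum 8, not divisible by 3.
Ends in 1: not divisible by 5.
7: 3131 = 7·447 + 2
11: 3131 = 11·284 + 7
13: 3131 = 13·240 + 11
17: 3131 = 17·184 + 3
19: 3131 = 19·164 + 15
23: 3131 = 23·136 + 3
29: 3131 = 29·107 + 28
31: 3131 = 31·101

31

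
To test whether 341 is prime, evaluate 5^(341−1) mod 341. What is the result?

5^1 ≡ 5 (mod 341)
5^2 ≡ 5^2 = 25 ≡ 25 (mod 341)
5^4 ≡ 25^2 = 625 ≡ 284 (mod 341)
5^8 ≡ 284^2 = 80656 ≡ 180 (mod 341)
5^16 ≡ 180^2 = 32400 ≡ 5 (mod 341)
5^32 ≡ 5^2 = 25 ≡ 25 (mod 341)
5^64 ≡ 25^2 = 625 ≡ 284 (mod 341)
5^128 ≡ 284^2 = 80656 ≡ 180 (mod 341)
5^256 ≡ 180^2 = 32400 ≡ 5 (mod 341)
340 = 256 + 64 + 16 + 4 in binary powers of 2.
So 5^340 ≡ 5 · 284 · 5 · 284 ≡ 67 (mod 341).
Since 67 ≠ 1, base 5 is a Fermat witness: 341 is composite.

67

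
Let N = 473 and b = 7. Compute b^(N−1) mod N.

423

7^1 ≡ 7 (mod 473)
7^2 ≡ 7^2 = 49 ≡ 49 (mod 473)
7^4 ≡ 49^2 = 2401 ≡ 36 (mod 473)
7^8 ≡ 36^2 = 1296 ≡ 350 (mod 473)
7^16 ≡ 350^2 = 122500 ≡ 466 (mod 473)
7^32 ≡ 466^2 = 217156 ≡ 49 (mod 473)
7^64 ≡ 49^2 = 2401 ≡ 36 (mod 473)
7^128 ≡ 36^2 = 1296 ≡ 350 (mod 473)
7^256 ≡ 350^2 = 122500 ≡ 466 (mod 473)
472 = 256 + 128 + 64 + 16 + 8 in binary powers of 2.
So 7^472 ≡ 466 · 350 · 36 · 466 · 350 ≡ 423 (mod 473).
Since 423 ≠ 1, base 7 is a Fermat witness: 473 is composite.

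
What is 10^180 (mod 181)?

10^1 ≡ 10 (mod 181)
10^2 ≡ 10^2 = 100 ≡ 100 (mod 181)
10^4 ≡ 100^2 = 10000 ≡ 45 (mod 181)
10^8 ≡ 45^2 = 2025 ≡ 34 (mod 181)
10^16 ≡ 34^2 = 1156 ≡ 70 (mod 181)
10^32 ≡ 70^2 = 4900 ≡ 13 (mod 181)
10^64 ≡ 13^2 = 169 ≡ 169 (mod 181)
10^128 ≡ 169^2 = 28561 ≡ 144 (mod 181)
180 = 128 + 32 + 16 + 4 in binary powers of 2.
So 10^180 ≡ 144 · 13 · 70 · 45 ≡ 1 (mod 181).
Since the result is 1, base 10 gives no evidence that 181 is composite.

1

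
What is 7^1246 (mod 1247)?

7^1 ≡ 7 (mod 1247)
7^2 ≡ 7^2 = 49 ≡ 49 (mod 1247)
7^4 ≡ 49^2 = 2401 ≡ 1154 (mod 1247)
7^8 ≡ 1154^2 = 1331716 ≡ 1167 (mod 1247)
7^16 ≡ 1167^2 = 1361889 ≡ 165 (mod 1247)
7^32 ≡ 165^2 = 27225 ≡ 1038 (mod 1247)
7^64 ≡ 1038^2 = 1077444 ≡ 36 (mod 1247)
7^128 ≡ 36^2 = 1296 ≡ 49 (mod 1247)
7^256 ≡ 49^2 = 2401 ≡ 1154 (mod 1247)
7^512 ≡ 1154^2 = 1331716 ≡ 1167 (mod 1247)
7^1024 ≡ 1167^2 = 1361889 ≡ 165 (mod 1247)
1246 = 1024 + 128 + 64 + 16 + 8 + 4 + 2 in binary powers of 2.
So 7^1246 ≡ 165 · 49 · 36 · 165 · 1167 · 1154 · 49 ≡ 552 (mod 1247).
Since 552 ≠ 1, base 7 is a Fermat witness: 1247 is composite.

552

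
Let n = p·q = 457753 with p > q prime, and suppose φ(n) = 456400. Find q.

φ(n) = (p−1)(q−1) = n − (p+q) + 1, so p + q = 457753 − 456400 + 1 = 1354.
p and q are the roots of t² − 1354t + 457753 = 0.
Discriminant: 1354² − 4·457753 = 1833316 − 1831012 = 2304; √2304 = 48.
q = (1354 − 48)/2 = 653, p = (1354 + 48)/2 = 701.
Check: 653 · 701 = 457753.

653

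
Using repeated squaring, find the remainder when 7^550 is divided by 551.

7^1 ≡ 7 (mod 551)
7^2 ≡ 7^2 = 49 ≡ 49 (mod 551)
7^4 ≡ 49^2 = 2401 ≡ 197 (mod 551)
7^8 ≡ 197^2 = 38809 ≡ 239 (mod 551)
7^16 ≡ 239^2 = 57121 ≡ 368 (mod 551)
7^32 ≡ 368^2 = 135424 ≡ 429 (mod 551)
7^64 ≡ 429^2 = 184041 ≡ 7 (mod 551)
7^128 ≡ 7^2 = 49 ≡ 49 (mod 551)
7^256 ≡ 49^2 = 2401 ≡ 197 (mod 551)
7^512 ≡ 197^2 = 38809 ≡ 239 (mod 551)
550 = 512 + 32 + 4 + 2 in binary powers of 2.
So 7^550 ≡ 239 · 429 · 197 · 49 ≡ 197 (mod 551).
Since 197 ≠ 1, base 7 is a Fermat witness: 551 is composite.

197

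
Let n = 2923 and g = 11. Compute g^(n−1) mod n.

11^1 ≡ 11 (mod 2923)
11^2 ≡ 11^2 = 121 ≡ 121 (mod 2923)
11^4 ≡ 121^2 = 14641 ≡ 26 (mod 2923)
11^8 ≡ 26^2 = 676 ≡ 676 (mod 2923)
11^16 ≡ 676^2 = 456976 ≡ 988 (mod 2923)
11^32 ≡ 988^2 = 976144 ≡ 2785 (mod 2923)
11^64 ≡ 2785^2 = 7756225 ≡ 1506 (mod 2923)
11^128 ≡ 1506^2 = 2268036 ≡ 2711 (mod 2923)
11^256 ≡ 2711^2 = 7349521 ≡ 1099 (mod 2923)
11^512 ≡ 1099^2 = 1207801 ≡ 602 (mod 2923)
11^1024 ≡ 602^2 = 362404 ≡ 2875 (mod 2923)
11^2048 ≡ 2875^2 = 8265625 ≡ 2304 (mod 2923)
2922 = 2048 + 512 + 256 + 64 + 32 + 8 + 2 in binary powers of 2.
So 11^2922 ≡ 2304 · 602 · 1099 · 1506 · 2785 · 676 · 121 ≡ 2258 (mod 2923).
Since 2258 ≠ 1, base 11 is a Fermat witness: 2923 is composite.

2258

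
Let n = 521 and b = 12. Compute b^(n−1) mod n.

12^1 ≡ 12 (mod 521)
12^2 ≡ 12^2 = 144 ≡ 144 (mod 521)
12^4 ≡ 144^2 = 20736 ≡ 417 (mod 521)
12^8 ≡ 417^2 = 173889 ≡ 396 (mod 521)
12^16 ≡ 396^2 = 156816 ≡ 516 (mod 521)
12^32 ≡ 516^2 = 266256 ≡ 25 (mod 521)
12^64 ≡ 25^2 = 625 ≡ 104 (mod 521)
12^128 ≡ 104^2 = 10816 ≡ 396 (mod 521)
12^256 ≡ 396^2 = 156816 ≡ 516 (mod 521)
12^512 ≡ 516^2 = 266256 ≡ 25 (mod 521)
520 = 512 + 8 in binary powers of 2.
So 12^520 ≡ 25 · 396 ≡ 1 (mod 521).
Since the result is 1, base 12 gives no evidence that 521 is composite.

1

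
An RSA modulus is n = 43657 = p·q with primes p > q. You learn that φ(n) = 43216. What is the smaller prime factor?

149

φ(n) = (p−1)(q−1) = n − (p+q) + 1, so p + q = 43657 − 43216 + 1 = 442.
p and q are the roots of t² − 442t + 43657 = 0.
Discriminant: 442² − 4·43657 = 195364 − 174628 = 20736; √20736 = 144.
q = (442 − 144)/2 = 149, p = (442 + 144)/2 = 293.
Check: 149 · 293 = 43657.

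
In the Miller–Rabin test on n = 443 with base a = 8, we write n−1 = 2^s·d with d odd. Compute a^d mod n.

442

443 − 1 = 442 = 2^1 · 221, so d = 221.
8^1 ≡ 8 (mod 443)
8^2 ≡ 8^2 = 64 ≡ 64 (mod 443)
8^4 ≡ 64^2 = 4096 ≡ 109 (mod 443)
8^8 ≡ 109^2 = 11881 ≡ 363 (mod 443)
8^16 ≡ 363^2 = 131769 ≡ 198 (mod 443)
8^32 ≡ 198^2 = 39204 ≡ 220 (mod 443)
8^64 ≡ 220^2 = 48400 ≡ 113 (mod 443)
8^128 ≡ 113^2 = 12769 ≡ 365 (mod 443)
221 = 128 + 64 + 16 + 8 + 4 + 1 in binary powers of 2.
So 8^221 ≡ 365 · 113 · 198 · 363 · 109 · 8 ≡ 442 (mod 443).
Since 8^d ≡ 442 (mod 443), base 8 does not prove 443 composite.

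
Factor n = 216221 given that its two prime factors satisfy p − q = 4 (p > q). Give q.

Since p = q + 4, we have 216221 = q(q + 4), so q² + 4q − 216221 = 0.
Discriminant: 4² + 4·216221 = 16 + 864884 = 864900; √864900 = 930.
q = (−4 + 930)/2 = 463, and p = q + 4 = 467.
Check: 463 · 467 = 216221.

463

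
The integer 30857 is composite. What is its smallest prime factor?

59

30857 is odd.
Digit sum 23, not divisible by 3.
Ends in 7: not divisible by 5.
7: 30857 = 7·4408 + 1
11: 30857 = 11·2805 + 2
13: 30857 = 13·2373 + 8
17: 30857 = 17·1815 + 2
19: 30857 = 19·1624 + 1
23: 30857 = 23·1341 + 14
29: 30857 = 29·1064 + 1
31: 30857 = 31·995 + 12
37: 30857 = 37·833 + 36
41: 30857 = 41·752 + 25
43: 30857 = 43·717 + 26
47: 30857 = 47·656 + 25
53: 30857 = 53·582 + 11
59: 30857 = 59·523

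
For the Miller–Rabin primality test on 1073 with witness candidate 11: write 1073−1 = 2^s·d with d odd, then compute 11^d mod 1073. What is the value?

1073 − 1 = 1072 = 2^4 · 67, so d = 67.
11^1 ≡ 11 (mod 1073)
11^2 ≡ 11^2 = 121 ≡ 121 (mod 1073)
11^4 ≡ 121^2 = 14641 ≡ 692 (mod 1073)
11^8 ≡ 692^2 = 478864 ≡ 306 (mod 1073)
11^16 ≡ 306^2 = 93636 ≡ 285 (mod 1073)
11^32 ≡ 285^2 = 81225 ≡ 750 (mod 1073)
11^64 ≡ 750^2 = 562500 ≡ 248 (mod 1073)
67 = 64 + 2 + 1 in binary powers of 2.
So 11^67 ≡ 248 · 121 · 11 ≡ 677 (mod 1073).
Squaring chain: 677 → 158 → 285 → 750; never reaches −1, so base 11 is a Miller–Rabin witness that 1073 is composite.

677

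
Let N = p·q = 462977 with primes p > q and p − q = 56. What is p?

709

Since p = q + 56, we have 462977 = q(q + 56), so q² + 56q − 462977 = 0.
Discriminant: 56² + 4·462977 = 3136 + 1851908 = 1855044; √1855044 = 1362.
q = (−56 + 1362)/2 = 653, and p = q + 56 = 709.
Check: 653 · 709 = 462977.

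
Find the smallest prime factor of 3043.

17

3043 is odd.
Digit sum 10, not divisible by 3.
Ends in 3: not divisible by 5.
7: 3043 = 7·434 + 5
11: 3043 = 11·276 + 7
13: 3043 = 13·234 + 1
17: 3043 = 17·179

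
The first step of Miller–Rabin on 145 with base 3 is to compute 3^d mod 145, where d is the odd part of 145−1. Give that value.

145 − 1 = 144 = 2^4 · 9, so d = 9.
3^1 ≡ 3 (mod 145)
3^2 ≡ 3^2 = 9 ≡ 9 (mod 145)
3^4 ≡ 9^2 = 81 ≡ 81 (mod 145)
3^8 ≡ 81^2 = 6561 ≡ 36 (mod 145)
9 = 8 + 1 in binary powers of 2.
So 3^9 ≡ 36 · 3 ≡ 108 (mod 145).
Squaring chain: 108 → 64 → 36 → 136; never reaches −1, so base 3 is a Miller–Rabin witness that 145 is composite.

108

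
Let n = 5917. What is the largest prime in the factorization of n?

5917 = 61 · 97
97 is prime.
So 5917 = 61 · 97; the largest prime factor is 97.

97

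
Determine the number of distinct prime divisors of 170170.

6

170170 = 2 · 85085
85085 = 5 · 17017
17017 = 7 · 2431
2431 = 11 · 221
221 = 13 · 17
170170 = 2 · 5 · 7 · 11 · 13 · 17, which has 6 distinct prime factors.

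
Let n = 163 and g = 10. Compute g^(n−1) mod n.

10^1 ≡ 10 (mod 163)
10^2 ≡ 10^2 = 100 ≡ 100 (mod 163)
10^4 ≡ 100^2 = 10000 ≡ 57 (mod 163)
10^8 ≡ 57^2 = 3249 ≡ 152 (mod 163)
10^16 ≡ 152^2 = 23104 ≡ 121 (mod 163)
10^32 ≡ 121^2 = 14641 ≡ 134 (mod 163)
10^64 ≡ 134^2 = 17956 ≡ 26 (mod 163)
10^128 ≡ 26^2 = 676 ≡ 24 (mod 163)
162 = 128 + 32 + 2 in binary powers of 2.
So 10^162 ≡ 24 · 134 · 100 ≡ 1 (mod 163).
Since the result is 1, base 10 gives no evidence that 163 is composite.

1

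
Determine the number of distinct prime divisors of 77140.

77140 = 2^2 · 19285
19285 = 5 · 3857
3857 = 7 · 551
551 = 19 · 29
77140 = 2^2 · 5 · 7 · 19 · 29, which has 5 distinct prime factors.

5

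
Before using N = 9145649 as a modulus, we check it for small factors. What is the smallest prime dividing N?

59

9145649 is odd.
Digit sum 38, not divisible by 3.
Ends in 9: not divisible by 5.
7: 9145649 = 7·1306521 + 2
11: 9145649 = 11·831422 + 7
13: 9145649 = 13·703511 + 6
17: 9145649 = 17·537979 + 6
19: 9145649 = 19·481349 + 18
23: 9145649 = 23·397636 + 21
29: 9145649 = 29·315367 + 6
31: 9145649 = 31·295020 + 29
37: 9145649 = 37·247179 + 26
41: 9145649 = 41·223064 + 25
43: 9145649 = 43·212689 + 22
47: 9145649 = 47·194588 + 13
53: 9145649 = 53·172559 + 22
59: 9145649 = 59·155011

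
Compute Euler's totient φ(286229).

265216

Factor: 286229 = 17 · 113 · 149.
φ(286229) = (17−1) · (113−1) · (149−1) = 16 · 112 · 148 = 265216.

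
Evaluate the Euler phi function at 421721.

Factor: 421721 = 53 · 73 · 109.
φ(421721) = (53−1) · (73−1) · (109−1) = 52 · 72 · 108 = 404352.

404352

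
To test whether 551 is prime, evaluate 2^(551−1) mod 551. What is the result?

245

2^1 ≡ 2 (mod 551)
2^2 ≡ 2^2 = 4 ≡ 4 (mod 551)
2^4 ≡ 4^2 = 16 ≡ 16 (mod 551)
2^8 ≡ 16^2 = 256 ≡ 256 (mod 551)
2^16 ≡ 256^2 = 65536 ≡ 518 (mod 551)
2^32 ≡ 518^2 = 268324 ≡ 538 (mod 551)
2^64 ≡ 538^2 = 289444 ≡ 169 (mod 551)
2^128 ≡ 169^2 = 28561 ≡ 460 (mod 551)
2^256 ≡ 460^2 = 211600 ≡ 16 (mod 551)
2^512 ≡ 16^2 = 256 ≡ 256 (mod 551)
550 = 512 + 32 + 4 + 2 in binary powers of 2.
So 2^550 ≡ 256 · 538 · 16 · 4 ≡ 245 (mod 551).
Since 245 ≠ 1, base 2 is a Fermat witness: 551 is composite.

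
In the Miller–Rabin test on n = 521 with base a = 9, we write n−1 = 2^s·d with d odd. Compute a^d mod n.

521 − 1 = 520 = 2^3 · 65, so d = 65.
9^1 ≡ 9 (mod 521)
9^2 ≡ 9^2 = 81 ≡ 81 (mod 521)
9^4 ≡ 81^2 = 6561 ≡ 309 (mod 521)
9^8 ≡ 309^2 = 95481 ≡ 138 (mod 521)
9^16 ≡ 138^2 = 19044 ≡ 288 (mod 521)
9^32 ≡ 288^2 = 82944 ≡ 105 (mod 521)
9^64 ≡ 105^2 = 11025 ≡ 84 (mod 521)
65 = 64 + 1 in binary powers of 2.
So 9^65 ≡ 84 · 9 ≡ 235 (mod 521).
Squaring chain: 235 → 520 → 1; reaches −1, so base 9 does not prove 521 composite.

235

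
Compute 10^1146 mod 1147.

963

10^1 ≡ 10 (mod 1147)
10^2 ≡ 10^2 = 100 ≡ 100 (mod 1147)
10^4 ≡ 100^2 = 10000 ≡ 824 (mod 1147)
10^8 ≡ 824^2 = 678976 ≡ 1099 (mod 1147)
10^16 ≡ 1099^2 = 1207801 ≡ 10 (mod 1147)
10^32 ≡ 10^2 = 100 ≡ 100 (mod 1147)
10^64 ≡ 100^2 = 10000 ≡ 824 (mod 1147)
10^128 ≡ 824^2 = 678976 ≡ 1099 (mod 1147)
10^256 ≡ 1099^2 = 1207801 ≡ 10 (mod 1147)
10^512 ≡ 10^2 = 100 ≡ 100 (mod 1147)
10^1024 ≡ 100^2 = 10000 ≡ 824 (mod 1147)
1146 = 1024 + 64 + 32 + 16 + 8 + 2 in binary powers of 2.
So 10^1146 ≡ 824 · 824 · 100 · 10 · 1099 · 100 ≡ 963 (mod 1147).
Since 963 ≠ 1, base 10 is a Fermat witness: 1147 is composite.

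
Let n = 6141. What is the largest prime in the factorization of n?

6141 = 3 · 2047
2047 = 23 · 89
89 is prime.
So 6141 = 3 · 23 · 89; the largest prime factor is 89.

89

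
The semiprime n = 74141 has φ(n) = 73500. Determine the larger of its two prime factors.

φ(n) = (p−1)(q−1) = n − (p+q) + 1, so p + q = 74141 − 73500 + 1 = 642.
p and q are the roots of t² − 642t + 74141 = 0.
Discriminant: 642² − 4·74141 = 412164 − 296564 = 115600; √115600 = 340.
q = (642 − 340)/2 = 151, p = (642 + 340)/2 = 491.
Check: 151 · 491 = 74141.

491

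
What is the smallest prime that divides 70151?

29

70151 is odd.
Digit sum 14, not divisible by 3.
Ends in 1: not divisible by 5.
7: 70151 = 7·10021 + 4
11: 70151 = 11·6377 + 4
13: 70151 = 13·5396 + 3
17: 70151 = 17·4126 + 9
19: 70151 = 19·3692 + 3
23: 70151 = 23·3050 + 1
29: 70151 = 29·2419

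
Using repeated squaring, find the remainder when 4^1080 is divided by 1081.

200

4^1 ≡ 4 (mod 1081)
4^2 ≡ 4^2 = 16 ≡ 16 (mod 1081)
4^4 ≡ 16^2 = 256 ≡ 256 (mod 1081)
4^8 ≡ 256^2 = 65536 ≡ 676 (mod 1081)
4^16 ≡ 676^2 = 456976 ≡ 794 (mod 1081)
4^32 ≡ 794^2 = 630436 ≡ 213 (mod 1081)
4^64 ≡ 213^2 = 45369 ≡ 1048 (mod 1081)
4^128 ≡ 1048^2 = 1098304 ≡ 8 (mod 1081)
4^256 ≡ 8^2 = 64 ≡ 64 (mod 1081)
4^512 ≡ 64^2 = 4096 ≡ 853 (mod 1081)
4^1024 ≡ 853^2 = 727609 ≡ 96 (mod 1081)
1080 = 1024 + 32 + 16 + 8 in binary powers of 2.
So 4^1080 ≡ 96 · 213 · 794 · 676 ≡ 200 (mod 1081).
Since 200 ≠ 1, base 4 is a Fermat witness: 1081 is composite.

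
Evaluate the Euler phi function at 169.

156

Factor: 169 = 13^2.
φ(169) = 13^1·(13−1) = 156.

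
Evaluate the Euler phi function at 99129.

65360

Factor: 99129 = 3 · 173 · 191.
φ(99129) = (3−1) · (173−1) · (191−1) = 2 · 172 · 190 = 65360.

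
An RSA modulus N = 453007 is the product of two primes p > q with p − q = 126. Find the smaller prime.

Since p = q + 126, we have 453007 = q(q + 126), so q² + 126q − 453007 = 0.
Discriminant: 126² + 4·453007 = 15876 + 1812028 = 1827904; √1827904 = 1352.
q = (−126 + 1352)/2 = 613, and p = q + 126 = 739.
Check: 613 · 739 = 453007.

613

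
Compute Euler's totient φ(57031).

Factor: 57031 = 13 · 41 · 107.
φ(57031) = (13−1) · (41−1) · (107−1) = 12 · 40 · 106 = 50880.

50880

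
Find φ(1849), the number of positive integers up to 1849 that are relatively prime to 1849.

1806

Factor: 1849 = 43^2.
φ(1849) = 43^1·(43−1) = 1806.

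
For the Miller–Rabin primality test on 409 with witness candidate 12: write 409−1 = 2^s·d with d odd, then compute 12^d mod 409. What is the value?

143

409 − 1 = 408 = 2^3 · 51, so d = 51.
12^1 ≡ 12 (mod 409)
12^2 ≡ 12^2 = 144 ≡ 144 (mod 409)
12^4 ≡ 144^2 = 20736 ≡ 286 (mod 409)
12^8 ≡ 286^2 = 81796 ≡ 405 (mod 409)
12^16 ≡ 405^2 = 164025 ≡ 16 (mod 409)
12^32 ≡ 16^2 = 256 ≡ 256 (mod 409)
51 = 32 + 16 + 2 + 1 in binary powers of 2.
So 12^51 ≡ 256 · 16 · 144 · 12 ≡ 143 (mod 409).
Squaring chain: 143 → 408 → 1; reaches −1, so base 12 does not prove 409 composite.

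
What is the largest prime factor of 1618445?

97

1618445 = 5 · 323689
323689 = 47 · 6887
6887 = 71 · 97
97 is prime.
So 1618445 = 5 · 47 · 71 · 97; the largest prime factor is 97.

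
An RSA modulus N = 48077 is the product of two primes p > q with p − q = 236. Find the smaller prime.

Since p = q + 236, we have 48077 = q(q + 236), so q² + 236q − 48077 = 0.
Discriminant: 236² + 4·48077 = 55696 + 192308 = 248004; √248004 = 498.
q = (−236 + 498)/2 = 131, and p = q + 236 = 367.
Check: 131 · 367 = 48077.

131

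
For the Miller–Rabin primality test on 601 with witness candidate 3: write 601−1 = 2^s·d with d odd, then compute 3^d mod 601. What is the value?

601 − 1 = 600 = 2^3 · 75, so d = 75.
3^1 ≡ 3 (mod 601)
3^2 ≡ 3^2 = 9 ≡ 9 (mod 601)
3^4 ≡ 9^2 = 81 ≡ 81 (mod 601)
3^8 ≡ 81^2 = 6561 ≡ 551 (mod 601)
3^16 ≡ 551^2 = 303601 ≡ 96 (mod 601)
3^32 ≡ 96^2 = 9216 ≡ 201 (mod 601)
3^64 ≡ 201^2 = 40401 ≡ 134 (mod 601)
75 = 64 + 8 + 2 + 1 in binary powers of 2.
So 3^75 ≡ 134 · 551 · 9 · 3 ≡ 1 (mod 601).
Since 3^d ≡ 1 (mod 601), base 3 does not prove 601 composite.

1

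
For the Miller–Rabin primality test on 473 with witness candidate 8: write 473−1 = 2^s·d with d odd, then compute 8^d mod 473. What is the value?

473 − 1 = 472 = 2^3 · 59, so d = 59.
8^1 ≡ 8 (mod 473)
8^2 ≡ 8^2 = 64 ≡ 64 (mod 473)
8^4 ≡ 64^2 = 4096 ≡ 312 (mod 473)
8^8 ≡ 312^2 = 97344 ≡ 379 (mod 473)
8^16 ≡ 379^2 = 143641 ≡ 322 (mod 473)
8^32 ≡ 322^2 = 103684 ≡ 97 (mod 473)
59 = 32 + 16 + 8 + 2 + 1 in binary powers of 2.
So 8^59 ≡ 97 · 322 · 379 · 64 · 8 ≡ 469 (mod 473).
Squaring chain: 469 → 16 → 256; never reaches −1, so base 8 is a Miller–Rabin witness that 473 is composite.

469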